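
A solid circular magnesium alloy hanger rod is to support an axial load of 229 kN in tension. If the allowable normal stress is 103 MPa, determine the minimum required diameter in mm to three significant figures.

53.2 mm

Required area A ≥ P/σ_allow = 229000/103 = 2223 mm².
For a solid circular section, d ≥ √(4A/π) = 53.21 mm.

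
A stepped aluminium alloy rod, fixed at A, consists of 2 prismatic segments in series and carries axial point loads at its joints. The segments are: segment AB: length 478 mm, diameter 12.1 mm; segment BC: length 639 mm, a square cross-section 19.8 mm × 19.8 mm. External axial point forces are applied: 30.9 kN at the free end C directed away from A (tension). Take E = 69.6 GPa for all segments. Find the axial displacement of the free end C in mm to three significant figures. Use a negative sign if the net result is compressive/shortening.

Internal axial forces (sectioning from the free end, tension +): N_BC = 30.9 kN, N_AB = 30.9 kN.
A_AB = 115 mm².
A_BC = 392 mm².
δ_AB = 30900·478/(115·69600) = 1.846 mm
δ_BC = 30900·639/(392·69600) = 0.7236 mm
δ = Σδ_i = 2.569 mm.

2.57 mm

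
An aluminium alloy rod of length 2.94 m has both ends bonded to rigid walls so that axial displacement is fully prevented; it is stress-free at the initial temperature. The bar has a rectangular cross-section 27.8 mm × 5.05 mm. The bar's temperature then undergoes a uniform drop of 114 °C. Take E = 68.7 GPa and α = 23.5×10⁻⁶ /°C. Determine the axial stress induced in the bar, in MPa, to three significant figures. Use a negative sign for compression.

Free thermal expansion αLΔT = 23.5e-6 · 2940 · -114 = -7.876 mm.
The walls impose strain ε = −(-7.876)/2940 = 2.6790e-03; σ = Eε = 68700 · 2.6790e-03 = 184 MPa.

184 MPa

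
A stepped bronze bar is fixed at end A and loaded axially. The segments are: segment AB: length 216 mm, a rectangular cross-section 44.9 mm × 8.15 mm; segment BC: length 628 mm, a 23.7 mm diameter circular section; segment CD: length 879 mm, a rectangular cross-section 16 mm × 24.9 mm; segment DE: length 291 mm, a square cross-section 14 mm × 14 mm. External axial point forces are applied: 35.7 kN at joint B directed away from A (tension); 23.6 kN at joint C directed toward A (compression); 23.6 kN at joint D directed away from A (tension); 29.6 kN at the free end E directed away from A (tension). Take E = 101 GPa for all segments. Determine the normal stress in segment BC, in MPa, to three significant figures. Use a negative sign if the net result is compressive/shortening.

67.1 MPa

Internal axial forces (sectioning from the free end, tension +): N_DE = 29.6 kN, N_CD = 53.2 kN, N_BC = 29.6 kN, N_AB = 65.3 kN.
A_BC = 441.2 mm².
σ_BC = N_BC/A_BC = 29600/441.2 = 67.1 MPa.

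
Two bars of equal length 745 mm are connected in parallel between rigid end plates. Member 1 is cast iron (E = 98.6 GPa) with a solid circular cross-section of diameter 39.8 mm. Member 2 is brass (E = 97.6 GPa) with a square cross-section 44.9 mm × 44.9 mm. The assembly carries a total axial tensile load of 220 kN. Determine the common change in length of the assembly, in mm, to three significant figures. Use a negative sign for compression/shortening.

A_1 = 1244 mm².
A_2 = 2016 mm².
Equal strain + equilibrium ⇒ each member carries load in proportion to AE: A₁E₁ = 122700000 N, A₂E₂ = 196800000 N, ΣAE = 319400000 N.
δ = PL/ΣAE = 220000·745/319400000 = 0.5131 mm.

0.513 mm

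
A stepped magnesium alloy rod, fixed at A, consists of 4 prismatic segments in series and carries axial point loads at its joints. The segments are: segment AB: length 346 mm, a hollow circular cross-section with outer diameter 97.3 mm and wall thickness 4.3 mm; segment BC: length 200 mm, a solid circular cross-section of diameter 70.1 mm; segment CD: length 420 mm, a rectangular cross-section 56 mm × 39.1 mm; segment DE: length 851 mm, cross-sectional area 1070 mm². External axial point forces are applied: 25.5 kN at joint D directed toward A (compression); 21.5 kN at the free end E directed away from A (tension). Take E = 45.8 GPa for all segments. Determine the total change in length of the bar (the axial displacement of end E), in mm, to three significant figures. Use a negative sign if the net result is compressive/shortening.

0.328 mm

Internal axial forces (sectioning from the free end, tension +): N_DE = 21.5 kN, N_CD = -4 kN, N_BC = -4 kN, N_AB = -4 kN.
A_AB = 1256 mm².
A_BC = 3859 mm².
A_CD = 2190 mm².
δ_AB = -4000·346/(1256·45800) = -0.02405 mm
δ_BC = -4000·200/(3859·45800) = -0.004526 mm
δ_CD = -4000·420/(2190·45800) = -0.01675 mm
δ_DE = 21500·851/(1070·45800) = 0.3734 mm
δ = Σδ_i = 0.328 mm.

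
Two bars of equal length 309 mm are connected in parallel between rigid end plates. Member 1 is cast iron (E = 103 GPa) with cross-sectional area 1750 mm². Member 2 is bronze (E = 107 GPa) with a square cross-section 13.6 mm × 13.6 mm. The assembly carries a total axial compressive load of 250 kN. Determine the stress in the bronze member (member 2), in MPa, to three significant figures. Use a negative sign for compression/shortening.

A_2 = 185 mm².
Equal strain + equilibrium ⇒ each member carries load in proportion to AE: A₁E₁ = 180200000 N, A₂E₂ = 19790000 N, ΣAE = 200000000 N.
σ₂ = P·E₂/ΣAE = -250000·107000/200000000 = -133.7 MPa.

-134 MPa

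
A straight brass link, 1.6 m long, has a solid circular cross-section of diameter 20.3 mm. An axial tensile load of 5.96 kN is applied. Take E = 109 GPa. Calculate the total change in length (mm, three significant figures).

0.270 mm

A = 323.7 mm².
δ_mech = NL/(AE) = 5960·1600/(323.7·109000) = 0.2703 mm.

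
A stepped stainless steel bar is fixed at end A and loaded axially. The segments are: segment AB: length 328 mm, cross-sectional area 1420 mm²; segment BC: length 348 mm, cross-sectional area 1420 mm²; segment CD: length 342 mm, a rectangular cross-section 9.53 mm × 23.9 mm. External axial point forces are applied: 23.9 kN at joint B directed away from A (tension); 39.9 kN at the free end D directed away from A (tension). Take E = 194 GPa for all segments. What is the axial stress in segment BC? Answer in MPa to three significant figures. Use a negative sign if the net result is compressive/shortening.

28.1 MPa

Internal axial forces (sectioning from the free end, tension +): N_CD = 39.9 kN, N_BC = 39.9 kN, N_AB = 63.8 kN.
σ_BC = N_BC/A_BC = 39900/1420 = 28.1 MPa.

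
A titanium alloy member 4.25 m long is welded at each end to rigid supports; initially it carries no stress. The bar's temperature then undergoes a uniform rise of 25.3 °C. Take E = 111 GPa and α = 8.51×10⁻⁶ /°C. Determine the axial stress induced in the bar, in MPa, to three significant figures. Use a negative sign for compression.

-23.9 MPa

Free thermal expansion αLΔT = 8.51e-6 · 4250 · 25.3 = 0.915 mm.
The walls impose strain ε = −(0.915)/4250 = -2.1530e-04; σ = Eε = 111000 · -2.1530e-04 = -23.9 MPa.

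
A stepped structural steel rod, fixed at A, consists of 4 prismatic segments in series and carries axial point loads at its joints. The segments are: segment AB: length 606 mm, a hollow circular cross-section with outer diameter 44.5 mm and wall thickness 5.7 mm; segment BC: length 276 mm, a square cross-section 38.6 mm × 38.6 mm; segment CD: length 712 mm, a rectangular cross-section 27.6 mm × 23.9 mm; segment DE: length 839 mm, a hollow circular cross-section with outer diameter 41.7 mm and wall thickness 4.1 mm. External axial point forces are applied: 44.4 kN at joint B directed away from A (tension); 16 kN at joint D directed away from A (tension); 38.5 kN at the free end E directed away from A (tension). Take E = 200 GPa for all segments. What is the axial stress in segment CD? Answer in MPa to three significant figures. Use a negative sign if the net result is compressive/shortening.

82.6 MPa

Internal axial forces (sectioning from the free end, tension +): N_DE = 38.5 kN, N_CD = 54.5 kN, N_BC = 54.5 kN, N_AB = 98.9 kN.
A_CD = 659.6 mm².
σ_CD = N_CD/A_CD = 54500/659.6 = 82.62 MPa.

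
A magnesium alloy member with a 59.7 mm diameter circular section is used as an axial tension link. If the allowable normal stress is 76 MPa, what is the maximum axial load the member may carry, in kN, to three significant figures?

213 kN

A = 2799 mm².
P_max = σ_allow · A = 76 · 2799 = 212700 N = 212.7 kN.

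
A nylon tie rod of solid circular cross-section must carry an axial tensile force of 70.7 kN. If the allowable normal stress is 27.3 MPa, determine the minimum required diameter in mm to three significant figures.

Required area A ≥ P/σ_allow = 70700/27.3 = 2590 mm².
For a solid circular section, d ≥ √(4A/π) = 57.42 mm.

57.4 mm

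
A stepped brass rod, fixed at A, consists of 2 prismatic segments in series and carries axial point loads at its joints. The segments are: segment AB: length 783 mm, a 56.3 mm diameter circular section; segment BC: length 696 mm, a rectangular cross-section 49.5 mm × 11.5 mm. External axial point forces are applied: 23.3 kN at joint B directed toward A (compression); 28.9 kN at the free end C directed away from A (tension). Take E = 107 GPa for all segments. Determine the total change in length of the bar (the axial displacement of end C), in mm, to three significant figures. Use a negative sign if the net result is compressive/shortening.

Internal axial forces (sectioning from the free end, tension +): N_BC = 28.9 kN, N_AB = 5.6 kN.
A_AB = 2489 mm².
A_BC = 569.2 mm².
δ_AB = 5600·783/(2489·107000) = 0.01646 mm
δ_BC = 28900·696/(569.2·107000) = 0.3302 mm
δ = Σδ_i = 0.3467 mm.

0.347 mm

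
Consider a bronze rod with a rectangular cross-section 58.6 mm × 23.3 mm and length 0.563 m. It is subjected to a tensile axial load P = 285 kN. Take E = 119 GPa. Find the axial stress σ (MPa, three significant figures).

209 MPa

A = 1365 mm².
σ = N/A = 285000/1365 = 208.7 MPa.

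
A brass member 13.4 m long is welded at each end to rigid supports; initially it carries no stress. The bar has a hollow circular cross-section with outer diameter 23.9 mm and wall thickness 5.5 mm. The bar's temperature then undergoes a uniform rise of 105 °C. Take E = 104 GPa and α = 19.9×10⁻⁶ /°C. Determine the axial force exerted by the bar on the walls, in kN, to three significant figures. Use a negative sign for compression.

-69.1 kN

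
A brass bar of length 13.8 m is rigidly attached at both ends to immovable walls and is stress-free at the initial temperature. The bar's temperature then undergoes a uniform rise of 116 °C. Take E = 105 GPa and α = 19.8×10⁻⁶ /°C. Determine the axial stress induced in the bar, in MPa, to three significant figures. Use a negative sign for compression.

Free thermal expansion αLΔT = 19.8e-6 · 13800 · 116 = 31.7 mm.
The walls impose strain ε = −(31.7)/13800 = -2.2968e-03; σ = Eε = 105000 · -2.2968e-03 = -241.2 MPa.

-241 MPa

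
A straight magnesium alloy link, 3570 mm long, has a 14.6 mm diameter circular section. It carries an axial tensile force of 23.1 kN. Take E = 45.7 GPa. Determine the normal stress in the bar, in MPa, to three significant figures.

138 MPa

A = 167.4 mm².
σ = N/A = 23100/167.4 = 138 MPa.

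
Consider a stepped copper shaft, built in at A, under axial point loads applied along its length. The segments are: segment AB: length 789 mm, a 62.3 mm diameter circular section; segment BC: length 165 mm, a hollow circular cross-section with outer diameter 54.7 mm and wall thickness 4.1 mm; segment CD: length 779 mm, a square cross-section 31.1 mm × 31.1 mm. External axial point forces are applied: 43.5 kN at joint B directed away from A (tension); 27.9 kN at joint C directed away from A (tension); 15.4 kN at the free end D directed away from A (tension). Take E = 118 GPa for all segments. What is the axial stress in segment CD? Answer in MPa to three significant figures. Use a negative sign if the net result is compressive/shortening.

Internal axial forces (sectioning from the free end, tension +): N_CD = 15.4 kN, N_BC = 43.3 kN, N_AB = 86.8 kN.
A_CD = 967.2 mm².
σ_CD = N_CD/A_CD = 15400/967.2 = 15.92 MPa.

15.9 MPa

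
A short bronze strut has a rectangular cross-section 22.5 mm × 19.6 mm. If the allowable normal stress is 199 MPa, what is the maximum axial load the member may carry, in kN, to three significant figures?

A = 441 mm².
P_max = σ_allow · A = 199 · 441 = 87760 N = 87.76 kN.

87.8 kN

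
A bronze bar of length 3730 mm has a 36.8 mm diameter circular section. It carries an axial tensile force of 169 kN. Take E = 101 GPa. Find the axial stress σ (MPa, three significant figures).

159 MPa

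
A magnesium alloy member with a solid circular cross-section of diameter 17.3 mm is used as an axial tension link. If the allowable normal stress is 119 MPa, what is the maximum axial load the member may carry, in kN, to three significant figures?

28.0 kN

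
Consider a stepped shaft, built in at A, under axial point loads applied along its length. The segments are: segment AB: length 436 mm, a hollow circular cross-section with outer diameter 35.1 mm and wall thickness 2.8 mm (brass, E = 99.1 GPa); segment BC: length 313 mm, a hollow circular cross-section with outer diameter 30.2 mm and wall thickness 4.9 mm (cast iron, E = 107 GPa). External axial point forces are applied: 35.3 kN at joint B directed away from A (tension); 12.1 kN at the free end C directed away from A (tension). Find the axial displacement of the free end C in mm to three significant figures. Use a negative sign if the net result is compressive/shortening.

Internal axial forces (sectioning from the free end, tension +): N_BC = 12.1 kN, N_AB = 47.4 kN.
A_AB = 284.1 mm².
A_BC = 389.5 mm².
δ_AB = 47400·436/(284.1·99100) = 0.734 mm
δ_BC = 12100·313/(389.5·107000) = 0.09088 mm
δ = Σδ_i = 0.8249 mm.

0.825 mm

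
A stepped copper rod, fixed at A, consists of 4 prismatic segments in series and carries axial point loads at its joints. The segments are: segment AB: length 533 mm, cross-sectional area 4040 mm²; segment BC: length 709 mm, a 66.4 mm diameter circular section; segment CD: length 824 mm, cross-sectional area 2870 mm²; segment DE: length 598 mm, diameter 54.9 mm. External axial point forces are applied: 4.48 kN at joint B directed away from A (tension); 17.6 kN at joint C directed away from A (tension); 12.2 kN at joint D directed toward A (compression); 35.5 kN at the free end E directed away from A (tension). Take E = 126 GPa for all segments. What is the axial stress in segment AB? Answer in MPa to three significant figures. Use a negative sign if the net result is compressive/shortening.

11.2 MPa

Internal axial forces (sectioning from the free end, tension +): N_DE = 35.5 kN, N_CD = 23.3 kN, N_BC = 40.9 kN, N_AB = 45.38 kN.
σ_AB = N_AB/A_AB = 45380/4040 = 11.23 MPa.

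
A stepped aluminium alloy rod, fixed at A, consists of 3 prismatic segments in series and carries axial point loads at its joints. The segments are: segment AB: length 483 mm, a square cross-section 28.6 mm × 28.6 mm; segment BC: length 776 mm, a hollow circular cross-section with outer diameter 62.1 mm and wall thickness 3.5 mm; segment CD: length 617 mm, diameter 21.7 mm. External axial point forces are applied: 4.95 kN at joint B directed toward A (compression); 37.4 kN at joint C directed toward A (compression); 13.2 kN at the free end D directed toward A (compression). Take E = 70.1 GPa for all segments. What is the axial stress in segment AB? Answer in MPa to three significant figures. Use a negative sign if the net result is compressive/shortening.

Internal axial forces (sectioning from the free end, tension +): N_CD = -13.2 kN, N_BC = -50.6 kN, N_AB = -55.55 kN.
A_AB = 818 mm².
σ_AB = N_AB/A_AB = -55550/818 = -67.91 MPa.

-67.9 MPa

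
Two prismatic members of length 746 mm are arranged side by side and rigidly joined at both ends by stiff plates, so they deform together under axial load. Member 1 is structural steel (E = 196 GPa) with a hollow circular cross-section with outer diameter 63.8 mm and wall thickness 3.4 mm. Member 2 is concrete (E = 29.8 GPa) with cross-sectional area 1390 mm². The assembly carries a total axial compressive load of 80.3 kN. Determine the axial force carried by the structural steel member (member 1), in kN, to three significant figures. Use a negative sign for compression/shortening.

A_1 = 645.2 mm².
Equal strain + equilibrium ⇒ each member carries load in proportion to AE: A₁E₁ = 126500000 N, A₂E₂ = 41420000 N, ΣAE = 167900000 N.
F₁ = P·A₁E₁/ΣAE = -80300·126500000/167900000 = -60490 N.

-60.5 kN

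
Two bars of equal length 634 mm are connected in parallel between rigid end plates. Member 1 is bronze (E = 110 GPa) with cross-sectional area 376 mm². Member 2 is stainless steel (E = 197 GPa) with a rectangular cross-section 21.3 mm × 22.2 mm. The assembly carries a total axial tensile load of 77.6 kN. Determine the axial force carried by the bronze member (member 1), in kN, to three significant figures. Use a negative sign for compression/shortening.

A_2 = 472.9 mm².
Equal strain + equilibrium ⇒ each member carries load in proportion to AE: A₁E₁ = 41360000 N, A₂E₂ = 93150000 N, ΣAE = 134500000 N.
F₁ = P·A₁E₁/ΣAE = 77600·41360000/134500000 = 23860 N.

23.9 kN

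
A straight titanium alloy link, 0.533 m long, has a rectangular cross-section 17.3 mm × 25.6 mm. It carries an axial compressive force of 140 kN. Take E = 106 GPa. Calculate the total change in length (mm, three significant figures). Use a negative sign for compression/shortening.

A = 442.9 mm².
δ_mech = NL/(AE) = -140000·533/(442.9·106000) = -1.59 mm.

-1.59 mm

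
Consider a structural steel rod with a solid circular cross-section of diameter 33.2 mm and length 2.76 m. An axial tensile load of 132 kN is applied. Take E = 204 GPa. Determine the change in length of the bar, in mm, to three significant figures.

2.06 mm

A = 865.7 mm².
δ_mech = NL/(AE) = 132000·2760/(865.7·204000) = 2.063 mm.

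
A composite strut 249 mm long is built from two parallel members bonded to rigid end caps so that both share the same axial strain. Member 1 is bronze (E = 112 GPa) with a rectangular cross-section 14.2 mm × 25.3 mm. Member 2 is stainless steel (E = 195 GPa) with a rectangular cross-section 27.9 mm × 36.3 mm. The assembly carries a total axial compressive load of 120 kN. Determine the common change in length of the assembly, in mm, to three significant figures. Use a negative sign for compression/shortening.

-0.126 mm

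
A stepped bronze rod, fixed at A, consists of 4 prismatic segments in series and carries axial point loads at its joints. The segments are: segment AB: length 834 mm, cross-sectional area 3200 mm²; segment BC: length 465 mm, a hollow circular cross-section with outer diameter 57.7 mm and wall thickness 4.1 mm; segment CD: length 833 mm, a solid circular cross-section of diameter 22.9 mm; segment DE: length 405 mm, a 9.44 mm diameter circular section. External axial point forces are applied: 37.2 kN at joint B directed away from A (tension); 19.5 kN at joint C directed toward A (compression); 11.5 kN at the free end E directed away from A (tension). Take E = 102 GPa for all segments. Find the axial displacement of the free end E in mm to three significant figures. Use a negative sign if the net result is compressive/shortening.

Internal axial forces (sectioning from the free end, tension +): N_DE = 11.5 kN, N_CD = 11.5 kN, N_BC = -8 kN, N_AB = 29.2 kN.
A_BC = 690.4 mm².
A_CD = 411.9 mm².
A_DE = 69.99 mm².
δ_AB = 29200·834/(3200·102000) = 0.07461 mm
δ_BC = -8000·465/(690.4·102000) = -0.05283 mm
δ_CD = 11500·833/(411.9·102000) = 0.228 mm
δ_DE = 11500·405/(69.99·102000) = 0.6524 mm
δ = Σδ_i = 0.9022 mm.

0.902 mm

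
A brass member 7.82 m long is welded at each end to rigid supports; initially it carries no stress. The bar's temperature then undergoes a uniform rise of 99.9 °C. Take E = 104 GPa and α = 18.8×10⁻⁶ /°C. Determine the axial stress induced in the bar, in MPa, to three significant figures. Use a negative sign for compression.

-195 MPa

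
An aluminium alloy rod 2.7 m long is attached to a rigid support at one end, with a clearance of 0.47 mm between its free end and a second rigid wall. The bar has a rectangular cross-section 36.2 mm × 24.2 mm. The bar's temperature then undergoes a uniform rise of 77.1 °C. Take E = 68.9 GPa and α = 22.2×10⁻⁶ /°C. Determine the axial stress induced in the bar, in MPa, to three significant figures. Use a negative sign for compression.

-106 MPa

Free thermal expansion αLΔT = 22.2e-6 · 2700 · 77.1 = 4.621 mm.
The walls engage after the gap closes; constrained expansion = 4.621 − 0.47 = 4.151 mm.
The walls impose strain ε = −(4.151)/2700 = -1.5375e-03; σ = Eε = 68900 · -1.5375e-03 = -105.9 MPa.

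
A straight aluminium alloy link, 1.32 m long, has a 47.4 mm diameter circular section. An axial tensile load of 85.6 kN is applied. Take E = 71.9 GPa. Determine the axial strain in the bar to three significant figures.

A = 1765 mm².
σ = N/A = 48.51 MPa; ε = σ/E = 48.51/71900 = 6.747e-04.

6.75e-04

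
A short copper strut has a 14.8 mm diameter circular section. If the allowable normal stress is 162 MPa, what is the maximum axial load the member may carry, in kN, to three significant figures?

27.9 kN

A = 172 mm².
P_max = σ_allow · A = 162 · 172 = 27870 N = 27.87 kN.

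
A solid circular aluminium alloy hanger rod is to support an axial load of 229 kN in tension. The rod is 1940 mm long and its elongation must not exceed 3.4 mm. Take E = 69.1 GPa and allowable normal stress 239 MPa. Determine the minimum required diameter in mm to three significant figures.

49.1 mm

Required area A ≥ P/σ_allow = 229000/239 = 958.2 mm².
For a solid circular section, d ≥ √(4A/π) = 34.93 mm.
Elongation limit: A ≥ PL/(Eδ_allow) = 229000·1940/(69100·3.4) = 1891 mm² ⇒ d ≥ 49.07 mm.
The elongation limit governs.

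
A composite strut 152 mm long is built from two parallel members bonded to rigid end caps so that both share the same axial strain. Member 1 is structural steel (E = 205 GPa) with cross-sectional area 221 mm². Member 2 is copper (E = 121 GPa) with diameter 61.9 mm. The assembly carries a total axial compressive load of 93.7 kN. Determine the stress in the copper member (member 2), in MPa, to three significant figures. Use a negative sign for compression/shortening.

A_2 = 3009 mm².
Equal strain + equilibrium ⇒ each member carries load in proportion to AE: A₁E₁ = 45300000 N, A₂E₂ = 364100000 N, ΣAE = 409400000 N.
σ₂ = P·E₂/ΣAE = -93700·121000/409400000 = -27.69 MPa.

-27.7 MPa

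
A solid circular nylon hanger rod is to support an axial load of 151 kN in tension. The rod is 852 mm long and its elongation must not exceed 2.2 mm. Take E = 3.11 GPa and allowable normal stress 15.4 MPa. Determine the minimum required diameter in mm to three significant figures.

Required area A ≥ P/σ_allow = 151000/15.4 = 9805 mm².
For a solid circular section, d ≥ √(4A/π) = 111.7 mm.
Elongation limit: A ≥ PL/(Eδ_allow) = 151000·852/(3110·2.2) = 18800 mm² ⇒ d ≥ 154.7 mm.
The elongation limit governs.

155 mm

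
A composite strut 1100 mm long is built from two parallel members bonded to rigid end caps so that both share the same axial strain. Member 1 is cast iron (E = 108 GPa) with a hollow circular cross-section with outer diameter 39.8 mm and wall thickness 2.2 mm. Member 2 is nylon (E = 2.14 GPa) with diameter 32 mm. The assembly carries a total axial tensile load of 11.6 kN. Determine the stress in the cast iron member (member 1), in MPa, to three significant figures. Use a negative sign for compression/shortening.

A_1 = 259.9 mm².
A_2 = 804.2 mm².
Equal strain + equilibrium ⇒ each member carries load in proportion to AE: A₁E₁ = 28070000 N, A₂E₂ = 1721000 N, ΣAE = 29790000 N.
σ₁ = P·E₁/ΣAE = 11600·108000/29790000 = 42.06 MPa.

42.1 MPa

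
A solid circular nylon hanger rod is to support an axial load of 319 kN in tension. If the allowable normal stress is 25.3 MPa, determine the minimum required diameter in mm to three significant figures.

127 mm

Required area A ≥ P/σ_allow = 319000/25.3 = 12610 mm².
For a solid circular section, d ≥ √(4A/π) = 126.7 mm.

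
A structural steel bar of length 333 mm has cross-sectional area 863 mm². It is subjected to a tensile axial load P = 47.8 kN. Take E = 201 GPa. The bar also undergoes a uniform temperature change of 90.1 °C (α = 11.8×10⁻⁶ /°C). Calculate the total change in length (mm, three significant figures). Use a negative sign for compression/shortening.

0.446 mm

δ_mech = NL/(AE) = 47800·333/(863·201000) = 0.09176 mm.
δ_thermal = αLΔT = 11.8e-6·333·90.1 = 0.354 mm.
δ = δ_mech + δ_thermal = 0.4458 mm.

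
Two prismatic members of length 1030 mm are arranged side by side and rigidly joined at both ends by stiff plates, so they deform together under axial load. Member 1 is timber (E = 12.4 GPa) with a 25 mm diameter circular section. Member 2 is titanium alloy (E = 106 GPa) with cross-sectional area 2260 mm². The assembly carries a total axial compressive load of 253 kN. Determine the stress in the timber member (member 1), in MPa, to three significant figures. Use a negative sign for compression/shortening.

A_1 = 490.9 mm².
Equal strain + equilibrium ⇒ each member carries load in proportion to AE: A₁E₁ = 6087000 N, A₂E₂ = 239600000 N, ΣAE = 245600000 N.
σ₁ = P·E₁/ΣAE = -253000·12400/245600000 = -12.77 MPa.

-12.8 MPa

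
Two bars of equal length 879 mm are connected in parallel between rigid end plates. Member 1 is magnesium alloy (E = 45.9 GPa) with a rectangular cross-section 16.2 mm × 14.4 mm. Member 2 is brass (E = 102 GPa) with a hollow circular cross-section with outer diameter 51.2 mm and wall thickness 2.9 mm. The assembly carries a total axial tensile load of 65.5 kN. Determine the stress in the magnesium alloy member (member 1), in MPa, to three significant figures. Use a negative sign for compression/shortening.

A_1 = 233.3 mm².
A_2 = 440 mm².
Equal strain + equilibrium ⇒ each member carries load in proportion to AE: A₁E₁ = 10710000 N, A₂E₂ = 44880000 N, ΣAE = 55590000 N.
σ₁ = P·E₁/ΣAE = 65500·45900/55590000 = 54.08 MPa.

54.1 MPa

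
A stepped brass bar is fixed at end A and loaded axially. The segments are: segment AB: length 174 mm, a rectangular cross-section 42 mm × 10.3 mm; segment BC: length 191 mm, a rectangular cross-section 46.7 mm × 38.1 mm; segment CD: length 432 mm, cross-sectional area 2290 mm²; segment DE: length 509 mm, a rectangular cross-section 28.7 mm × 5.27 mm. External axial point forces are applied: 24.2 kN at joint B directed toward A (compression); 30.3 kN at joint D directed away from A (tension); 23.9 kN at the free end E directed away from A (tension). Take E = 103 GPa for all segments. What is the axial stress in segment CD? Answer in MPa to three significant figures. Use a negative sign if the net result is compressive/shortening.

Internal axial forces (sectioning from the free end, tension +): N_DE = 23.9 kN, N_CD = 54.2 kN, N_BC = 54.2 kN, N_AB = 30 kN.
σ_CD = N_CD/A_CD = 54200/2290 = 23.67 MPa.

23.7 MPa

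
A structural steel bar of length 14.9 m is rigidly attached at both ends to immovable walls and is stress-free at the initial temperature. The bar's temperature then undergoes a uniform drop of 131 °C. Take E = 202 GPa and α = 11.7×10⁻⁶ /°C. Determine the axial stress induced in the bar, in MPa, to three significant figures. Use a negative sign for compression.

Free thermal expansion αLΔT = 11.7e-6 · 14900 · -131 = -22.84 mm.
The walls impose strain ε = −(-22.84)/14900 = 1.5327e-03; σ = Eε = 202000 · 1.5327e-03 = 309.6 MPa.

310 MPa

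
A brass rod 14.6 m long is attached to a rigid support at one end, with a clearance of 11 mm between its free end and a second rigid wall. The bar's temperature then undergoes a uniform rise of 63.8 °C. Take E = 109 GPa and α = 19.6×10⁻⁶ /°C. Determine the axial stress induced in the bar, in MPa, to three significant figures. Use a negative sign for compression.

Free thermal expansion αLΔT = 19.6e-6 · 14600 · 63.8 = 18.26 mm.
The walls engage after the gap closes; constrained expansion = 18.26 − 11 = 7.257 mm.
The walls impose strain ε = −(7.257)/14600 = -4.9706e-04; σ = Eε = 109000 · -4.9706e-04 = -54.18 MPa.

-54.2 MPa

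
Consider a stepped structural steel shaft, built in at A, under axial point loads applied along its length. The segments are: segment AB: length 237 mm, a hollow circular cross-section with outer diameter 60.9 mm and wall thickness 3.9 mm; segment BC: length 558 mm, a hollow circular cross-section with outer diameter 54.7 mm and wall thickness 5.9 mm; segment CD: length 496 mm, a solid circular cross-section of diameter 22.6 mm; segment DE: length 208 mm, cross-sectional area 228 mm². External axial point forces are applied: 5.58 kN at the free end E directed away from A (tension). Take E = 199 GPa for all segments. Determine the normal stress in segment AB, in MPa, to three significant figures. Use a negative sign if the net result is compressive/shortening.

7.99 MPa

Internal axial forces (sectioning from the free end, tension +): N_DE = 5.58 kN, N_CD = 5.58 kN, N_BC = 5.58 kN, N_AB = 5.58 kN.
A_AB = 698.4 mm².
σ_AB = N_AB/A_AB = 5580/698.4 = 7.99 MPa.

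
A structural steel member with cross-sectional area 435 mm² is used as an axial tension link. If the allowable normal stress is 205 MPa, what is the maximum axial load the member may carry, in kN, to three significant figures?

89.2 kN

P_max = σ_allow · A = 205 · 435 = 89180 N = 89.17 kN.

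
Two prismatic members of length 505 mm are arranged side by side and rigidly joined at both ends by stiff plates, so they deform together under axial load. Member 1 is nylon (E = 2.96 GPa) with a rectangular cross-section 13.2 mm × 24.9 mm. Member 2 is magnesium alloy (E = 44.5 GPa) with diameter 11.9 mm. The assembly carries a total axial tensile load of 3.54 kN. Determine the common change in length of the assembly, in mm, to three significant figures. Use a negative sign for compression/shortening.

0.302 mm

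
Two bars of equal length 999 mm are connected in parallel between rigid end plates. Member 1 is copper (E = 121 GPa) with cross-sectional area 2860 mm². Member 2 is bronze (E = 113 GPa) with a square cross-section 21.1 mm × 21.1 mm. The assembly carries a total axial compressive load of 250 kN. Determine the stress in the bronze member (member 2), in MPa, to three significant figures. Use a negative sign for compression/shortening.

A_2 = 445.2 mm².
Equal strain + equilibrium ⇒ each member carries load in proportion to AE: A₁E₁ = 346100000 N, A₂E₂ = 50310000 N, ΣAE = 396400000 N.
σ₂ = P·E₂/ΣAE = -250000·113000/396400000 = -71.27 MPa.

-71.3 MPa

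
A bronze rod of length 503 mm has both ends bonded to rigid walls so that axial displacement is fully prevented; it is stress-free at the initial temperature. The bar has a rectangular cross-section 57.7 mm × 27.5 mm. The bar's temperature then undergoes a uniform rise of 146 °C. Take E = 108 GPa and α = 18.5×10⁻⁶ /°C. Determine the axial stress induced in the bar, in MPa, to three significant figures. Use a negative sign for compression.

Free thermal expansion αLΔT = 18.5e-6 · 503 · 146 = 1.359 mm.
The walls impose strain ε = −(1.359)/503 = -2.7010e-03; σ = Eε = 108000 · -2.7010e-03 = -291.7 MPa.

-292 MPa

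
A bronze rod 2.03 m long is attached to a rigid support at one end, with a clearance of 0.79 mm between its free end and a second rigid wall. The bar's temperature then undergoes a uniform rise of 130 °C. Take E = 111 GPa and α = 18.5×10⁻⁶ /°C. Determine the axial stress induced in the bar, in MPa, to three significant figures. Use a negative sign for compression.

Free thermal expansion αLΔT = 18.5e-6 · 2030 · 130 = 4.882 mm.
The walls engage after the gap closes; constrained expansion = 4.882 − 0.79 = 4.092 mm.
The walls impose strain ε = −(4.092)/2030 = -2.0158e-03; σ = Eε = 111000 · -2.0158e-03 = -223.8 MPa.

-224 MPa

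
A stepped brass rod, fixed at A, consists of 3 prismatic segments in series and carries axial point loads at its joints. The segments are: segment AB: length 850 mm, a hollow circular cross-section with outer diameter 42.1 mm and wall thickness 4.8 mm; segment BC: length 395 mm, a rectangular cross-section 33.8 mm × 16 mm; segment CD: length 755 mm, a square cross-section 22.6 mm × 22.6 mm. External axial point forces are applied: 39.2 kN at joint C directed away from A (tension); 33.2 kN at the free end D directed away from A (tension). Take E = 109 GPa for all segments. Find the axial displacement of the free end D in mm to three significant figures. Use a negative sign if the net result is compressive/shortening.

Internal axial forces (sectioning from the free end, tension +): N_CD = 33.2 kN, N_BC = 72.4 kN, N_AB = 72.4 kN.
A_AB = 562.5 mm².
A_BC = 540.8 mm².
A_CD = 510.8 mm².
δ_AB = 72400·850/(562.5·109000) = 1.004 mm
δ_BC = 72400·395/(540.8·109000) = 0.4851 mm
δ_CD = 33200·755/(510.8·109000) = 0.4502 mm
δ = Σδ_i = 1.939 mm.

1.94 mm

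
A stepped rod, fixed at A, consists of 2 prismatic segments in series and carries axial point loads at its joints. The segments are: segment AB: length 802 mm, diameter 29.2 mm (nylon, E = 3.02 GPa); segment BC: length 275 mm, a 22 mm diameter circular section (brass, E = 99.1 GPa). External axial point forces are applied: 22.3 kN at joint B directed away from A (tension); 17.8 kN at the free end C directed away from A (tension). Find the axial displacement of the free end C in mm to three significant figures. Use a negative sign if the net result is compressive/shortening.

16.0 mm

Internal axial forces (sectioning from the free end, tension +): N_BC = 17.8 kN, N_AB = 40.1 kN.
A_AB = 669.7 mm².
A_BC = 380.1 mm².
δ_AB = 40100·802/(669.7·3020) = 15.9 mm
δ_BC = 17800·275/(380.1·99100) = 0.1299 mm
δ = Σδ_i = 16.03 mm.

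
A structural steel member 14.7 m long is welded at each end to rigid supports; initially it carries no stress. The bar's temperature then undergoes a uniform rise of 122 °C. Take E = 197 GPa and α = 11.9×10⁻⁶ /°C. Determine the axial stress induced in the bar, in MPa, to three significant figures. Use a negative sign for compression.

-286 MPa

Free thermal expansion αLΔT = 11.9e-6 · 14700 · 122 = 21.34 mm.
The walls impose strain ε = −(21.34)/14700 = -1.4518e-03; σ = Eε = 197000 · -1.4518e-03 = -286 MPa.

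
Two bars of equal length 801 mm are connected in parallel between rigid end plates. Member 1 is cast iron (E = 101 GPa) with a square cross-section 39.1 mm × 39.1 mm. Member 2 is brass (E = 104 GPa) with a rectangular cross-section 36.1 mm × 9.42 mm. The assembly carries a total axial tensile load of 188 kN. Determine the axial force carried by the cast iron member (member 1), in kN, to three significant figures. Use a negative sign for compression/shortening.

153 kN

A_1 = 1529 mm².
A_2 = 340.1 mm².
Equal strain + equilibrium ⇒ each member carries load in proportion to AE: A₁E₁ = 154400000 N, A₂E₂ = 35370000 N, ΣAE = 189800000 N.
F₁ = P·A₁E₁/ΣAE = 188000·154400000/189800000 = 153000 N.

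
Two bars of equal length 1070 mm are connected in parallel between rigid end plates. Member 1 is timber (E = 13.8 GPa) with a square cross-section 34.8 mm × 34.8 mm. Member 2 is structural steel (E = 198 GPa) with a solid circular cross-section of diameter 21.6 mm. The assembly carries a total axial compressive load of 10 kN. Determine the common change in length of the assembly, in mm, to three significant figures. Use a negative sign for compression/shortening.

-0.120 mm

A_1 = 1211 mm².
A_2 = 366.4 mm².
Equal strain + equilibrium ⇒ each member carries load in proportion to AE: A₁E₁ = 16710000 N, A₂E₂ = 72550000 N, ΣAE = 89270000 N.
δ = PL/ΣAE = -10000·1070/89270000 = -0.1199 mm.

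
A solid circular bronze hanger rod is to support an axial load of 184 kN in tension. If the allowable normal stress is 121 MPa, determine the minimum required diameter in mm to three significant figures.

44.0 mm

Required area A ≥ P/σ_allow = 184000/121 = 1521 mm².
For a solid circular section, d ≥ √(4A/π) = 44 mm.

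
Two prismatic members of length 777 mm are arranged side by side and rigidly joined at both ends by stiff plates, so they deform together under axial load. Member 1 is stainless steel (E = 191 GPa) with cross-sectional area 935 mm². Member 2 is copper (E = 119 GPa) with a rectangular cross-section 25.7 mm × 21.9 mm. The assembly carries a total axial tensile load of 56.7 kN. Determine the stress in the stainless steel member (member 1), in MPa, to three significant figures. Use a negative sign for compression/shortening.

A_2 = 562.8 mm².
Equal strain + equilibrium ⇒ each member carries load in proportion to AE: A₁E₁ = 178600000 N, A₂E₂ = 66980000 N, ΣAE = 245600000 N.
σ₁ = P·E₁/ΣAE = 56700·191000/245600000 = 44.1 MPa.

44.1 MPa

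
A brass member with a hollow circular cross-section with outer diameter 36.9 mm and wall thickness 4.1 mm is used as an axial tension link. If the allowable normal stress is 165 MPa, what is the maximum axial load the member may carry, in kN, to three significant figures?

69.7 kN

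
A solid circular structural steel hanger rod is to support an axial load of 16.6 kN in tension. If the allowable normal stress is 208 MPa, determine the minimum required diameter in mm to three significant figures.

10.1 mm

Required area A ≥ P/σ_allow = 16600/208 = 79.81 mm².
For a solid circular section, d ≥ √(4A/π) = 10.08 mm.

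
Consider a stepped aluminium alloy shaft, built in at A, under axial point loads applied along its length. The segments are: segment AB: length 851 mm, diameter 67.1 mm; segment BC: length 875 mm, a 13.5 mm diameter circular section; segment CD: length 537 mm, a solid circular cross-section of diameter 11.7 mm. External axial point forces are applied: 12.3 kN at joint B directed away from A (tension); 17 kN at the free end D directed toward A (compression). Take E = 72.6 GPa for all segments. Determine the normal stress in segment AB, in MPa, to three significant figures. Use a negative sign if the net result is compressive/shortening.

-1.33 MPa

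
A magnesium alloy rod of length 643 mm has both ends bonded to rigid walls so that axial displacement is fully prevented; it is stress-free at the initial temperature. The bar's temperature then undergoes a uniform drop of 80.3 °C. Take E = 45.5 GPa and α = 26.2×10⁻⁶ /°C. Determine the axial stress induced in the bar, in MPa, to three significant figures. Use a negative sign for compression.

95.7 MPa

Free thermal expansion αLΔT = 26.2e-6 · 643 · -80.3 = -1.353 mm.
The walls impose strain ε = −(-1.353)/643 = 2.1039e-03; σ = Eε = 45500 · 2.1039e-03 = 95.73 MPa.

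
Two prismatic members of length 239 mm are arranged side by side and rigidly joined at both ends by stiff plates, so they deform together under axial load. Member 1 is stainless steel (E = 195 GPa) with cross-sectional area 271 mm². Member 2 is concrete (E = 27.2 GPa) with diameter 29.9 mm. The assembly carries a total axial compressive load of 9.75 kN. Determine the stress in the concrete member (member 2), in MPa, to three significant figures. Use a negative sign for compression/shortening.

-3.69 MPa

A_2 = 702.2 mm².
Equal strain + equilibrium ⇒ each member carries load in proportion to AE: A₁E₁ = 52840000 N, A₂E₂ = 19100000 N, ΣAE = 71940000 N.
σ₂ = P·E₂/ΣAE = -9750·27200/71940000 = -3.686 MPa.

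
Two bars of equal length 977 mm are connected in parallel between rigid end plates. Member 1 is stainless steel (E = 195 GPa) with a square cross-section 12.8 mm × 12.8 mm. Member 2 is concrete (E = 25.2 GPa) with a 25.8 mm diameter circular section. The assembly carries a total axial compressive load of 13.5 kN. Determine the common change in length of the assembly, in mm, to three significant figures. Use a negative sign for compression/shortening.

A_1 = 163.8 mm².
A_2 = 522.8 mm².
Equal strain + equilibrium ⇒ each member carries load in proportion to AE: A₁E₁ = 31950000 N, A₂E₂ = 13170000 N, ΣAE = 45120000 N.
δ = PL/ΣAE = -13500·977/45120000 = -0.2923 mm.

-0.292 mm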